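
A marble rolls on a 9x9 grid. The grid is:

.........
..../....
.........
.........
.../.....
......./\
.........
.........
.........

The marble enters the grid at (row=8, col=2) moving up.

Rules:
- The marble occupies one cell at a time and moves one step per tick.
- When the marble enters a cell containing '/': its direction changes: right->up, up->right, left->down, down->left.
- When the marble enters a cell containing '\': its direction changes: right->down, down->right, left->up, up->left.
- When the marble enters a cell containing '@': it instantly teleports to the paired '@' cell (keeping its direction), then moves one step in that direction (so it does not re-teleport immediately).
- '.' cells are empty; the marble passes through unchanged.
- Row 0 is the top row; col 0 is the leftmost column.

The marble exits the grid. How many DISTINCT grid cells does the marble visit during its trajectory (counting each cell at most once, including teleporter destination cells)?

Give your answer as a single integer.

Step 1: enter (8,2), '.' pass, move up to (7,2)
Step 2: enter (7,2), '.' pass, move up to (6,2)
Step 3: enter (6,2), '.' pass, move up to (5,2)
Step 4: enter (5,2), '.' pass, move up to (4,2)
Step 5: enter (4,2), '.' pass, move up to (3,2)
Step 6: enter (3,2), '.' pass, move up to (2,2)
Step 7: enter (2,2), '.' pass, move up to (1,2)
Step 8: enter (1,2), '.' pass, move up to (0,2)
Step 9: enter (0,2), '.' pass, move up to (-1,2)
Step 10: at (-1,2) — EXIT via top edge, pos 2
Distinct cells visited: 9 (path length 9)

Answer: 9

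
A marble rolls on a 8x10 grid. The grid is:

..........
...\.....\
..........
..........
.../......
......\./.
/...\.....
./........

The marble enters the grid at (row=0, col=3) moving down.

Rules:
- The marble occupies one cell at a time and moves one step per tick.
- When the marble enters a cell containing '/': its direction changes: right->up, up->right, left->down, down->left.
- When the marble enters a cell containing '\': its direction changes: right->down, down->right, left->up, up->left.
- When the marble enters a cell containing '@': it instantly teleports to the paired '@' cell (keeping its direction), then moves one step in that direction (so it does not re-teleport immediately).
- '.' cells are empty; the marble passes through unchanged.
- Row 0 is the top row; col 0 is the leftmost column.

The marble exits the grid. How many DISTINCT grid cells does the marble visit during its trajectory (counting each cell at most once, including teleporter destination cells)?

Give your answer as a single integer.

Answer: 14

Derivation:
Step 1: enter (0,3), '.' pass, move down to (1,3)
Step 2: enter (1,3), '\' deflects down->right, move right to (1,4)
Step 3: enter (1,4), '.' pass, move right to (1,5)
Step 4: enter (1,5), '.' pass, move right to (1,6)
Step 5: enter (1,6), '.' pass, move right to (1,7)
Step 6: enter (1,7), '.' pass, move right to (1,8)
Step 7: enter (1,8), '.' pass, move right to (1,9)
Step 8: enter (1,9), '\' deflects right->down, move down to (2,9)
Step 9: enter (2,9), '.' pass, move down to (3,9)
Step 10: enter (3,9), '.' pass, move down to (4,9)
Step 11: enter (4,9), '.' pass, move down to (5,9)
Step 12: enter (5,9), '.' pass, move down to (6,9)
Step 13: enter (6,9), '.' pass, move down to (7,9)
Step 14: enter (7,9), '.' pass, move down to (8,9)
Step 15: at (8,9) — EXIT via bottom edge, pos 9
Distinct cells visited: 14 (path length 14)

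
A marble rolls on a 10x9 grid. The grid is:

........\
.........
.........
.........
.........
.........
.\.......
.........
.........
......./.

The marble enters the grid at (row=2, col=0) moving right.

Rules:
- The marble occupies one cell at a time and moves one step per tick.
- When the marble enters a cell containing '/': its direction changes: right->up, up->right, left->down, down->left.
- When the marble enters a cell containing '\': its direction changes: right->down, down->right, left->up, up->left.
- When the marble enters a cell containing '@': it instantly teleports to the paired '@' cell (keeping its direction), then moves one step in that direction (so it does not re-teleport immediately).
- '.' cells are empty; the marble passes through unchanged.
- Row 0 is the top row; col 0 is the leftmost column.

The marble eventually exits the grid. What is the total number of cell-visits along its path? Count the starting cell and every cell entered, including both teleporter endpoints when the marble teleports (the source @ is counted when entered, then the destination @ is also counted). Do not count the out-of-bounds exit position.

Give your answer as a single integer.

Step 1: enter (2,0), '.' pass, move right to (2,1)
Step 2: enter (2,1), '.' pass, move right to (2,2)
Step 3: enter (2,2), '.' pass, move right to (2,3)
Step 4: enter (2,3), '.' pass, move right to (2,4)
Step 5: enter (2,4), '.' pass, move right to (2,5)
Step 6: enter (2,5), '.' pass, move right to (2,6)
Step 7: enter (2,6), '.' pass, move right to (2,7)
Step 8: enter (2,7), '.' pass, move right to (2,8)
Step 9: enter (2,8), '.' pass, move right to (2,9)
Step 10: at (2,9) — EXIT via right edge, pos 2
Path length (cell visits): 9

Answer: 9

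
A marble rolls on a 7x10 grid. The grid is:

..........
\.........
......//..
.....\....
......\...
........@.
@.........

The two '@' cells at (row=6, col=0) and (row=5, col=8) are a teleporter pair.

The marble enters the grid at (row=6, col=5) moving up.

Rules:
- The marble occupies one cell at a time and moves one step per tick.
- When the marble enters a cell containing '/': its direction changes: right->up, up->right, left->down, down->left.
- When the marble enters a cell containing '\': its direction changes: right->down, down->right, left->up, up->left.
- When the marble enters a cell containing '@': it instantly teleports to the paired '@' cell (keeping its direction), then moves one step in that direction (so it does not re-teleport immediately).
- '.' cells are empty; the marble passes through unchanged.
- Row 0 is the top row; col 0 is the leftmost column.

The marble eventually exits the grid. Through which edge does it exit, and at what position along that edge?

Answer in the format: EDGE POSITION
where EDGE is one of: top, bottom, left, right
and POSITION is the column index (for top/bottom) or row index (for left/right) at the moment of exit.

Answer: left 3

Derivation:
Step 1: enter (6,5), '.' pass, move up to (5,5)
Step 2: enter (5,5), '.' pass, move up to (4,5)
Step 3: enter (4,5), '.' pass, move up to (3,5)
Step 4: enter (3,5), '\' deflects up->left, move left to (3,4)
Step 5: enter (3,4), '.' pass, move left to (3,3)
Step 6: enter (3,3), '.' pass, move left to (3,2)
Step 7: enter (3,2), '.' pass, move left to (3,1)
Step 8: enter (3,1), '.' pass, move left to (3,0)
Step 9: enter (3,0), '.' pass, move left to (3,-1)
Step 10: at (3,-1) — EXIT via left edge, pos 3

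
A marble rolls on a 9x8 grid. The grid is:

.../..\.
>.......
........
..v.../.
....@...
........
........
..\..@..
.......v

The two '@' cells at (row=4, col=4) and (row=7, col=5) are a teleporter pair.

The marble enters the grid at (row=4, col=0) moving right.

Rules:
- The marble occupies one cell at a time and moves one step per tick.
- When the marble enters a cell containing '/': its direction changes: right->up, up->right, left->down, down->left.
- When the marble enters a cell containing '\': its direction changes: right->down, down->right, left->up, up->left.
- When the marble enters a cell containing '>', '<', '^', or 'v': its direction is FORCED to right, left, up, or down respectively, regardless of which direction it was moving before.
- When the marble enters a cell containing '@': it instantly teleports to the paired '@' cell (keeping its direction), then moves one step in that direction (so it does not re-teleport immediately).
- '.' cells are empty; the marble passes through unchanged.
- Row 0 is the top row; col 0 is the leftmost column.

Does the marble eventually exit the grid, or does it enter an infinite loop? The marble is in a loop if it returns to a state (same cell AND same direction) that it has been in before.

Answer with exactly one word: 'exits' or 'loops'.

Step 1: enter (4,0), '.' pass, move right to (4,1)
Step 2: enter (4,1), '.' pass, move right to (4,2)
Step 3: enter (4,2), '.' pass, move right to (4,3)
Step 4: enter (4,3), '.' pass, move right to (4,4)
Step 5: enter (4,4), '@' teleport (4,4)->(7,5), also enter (7,5), move right to (7,6)
Step 6: enter (7,6), '.' pass, move right to (7,7)
Step 7: enter (7,7), '.' pass, move right to (7,8)
Step 8: at (7,8) — EXIT via right edge, pos 7

Answer: exits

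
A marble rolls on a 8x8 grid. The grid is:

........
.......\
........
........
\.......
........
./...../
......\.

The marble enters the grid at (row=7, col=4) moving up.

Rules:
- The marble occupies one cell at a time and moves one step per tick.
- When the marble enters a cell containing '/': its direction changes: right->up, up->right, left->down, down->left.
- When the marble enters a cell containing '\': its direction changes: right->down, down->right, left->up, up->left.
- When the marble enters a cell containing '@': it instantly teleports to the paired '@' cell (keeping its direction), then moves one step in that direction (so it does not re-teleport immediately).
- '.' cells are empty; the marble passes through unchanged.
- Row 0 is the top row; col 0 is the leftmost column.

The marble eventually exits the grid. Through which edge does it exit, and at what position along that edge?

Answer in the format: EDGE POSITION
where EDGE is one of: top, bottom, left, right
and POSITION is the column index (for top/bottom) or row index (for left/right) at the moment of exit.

Answer: top 4

Derivation:
Step 1: enter (7,4), '.' pass, move up to (6,4)
Step 2: enter (6,4), '.' pass, move up to (5,4)
Step 3: enter (5,4), '.' pass, move up to (4,4)
Step 4: enter (4,4), '.' pass, move up to (3,4)
Step 5: enter (3,4), '.' pass, move up to (2,4)
Step 6: enter (2,4), '.' pass, move up to (1,4)
Step 7: enter (1,4), '.' pass, move up to (0,4)
Step 8: enter (0,4), '.' pass, move up to (-1,4)
Step 9: at (-1,4) — EXIT via top edge, pos 4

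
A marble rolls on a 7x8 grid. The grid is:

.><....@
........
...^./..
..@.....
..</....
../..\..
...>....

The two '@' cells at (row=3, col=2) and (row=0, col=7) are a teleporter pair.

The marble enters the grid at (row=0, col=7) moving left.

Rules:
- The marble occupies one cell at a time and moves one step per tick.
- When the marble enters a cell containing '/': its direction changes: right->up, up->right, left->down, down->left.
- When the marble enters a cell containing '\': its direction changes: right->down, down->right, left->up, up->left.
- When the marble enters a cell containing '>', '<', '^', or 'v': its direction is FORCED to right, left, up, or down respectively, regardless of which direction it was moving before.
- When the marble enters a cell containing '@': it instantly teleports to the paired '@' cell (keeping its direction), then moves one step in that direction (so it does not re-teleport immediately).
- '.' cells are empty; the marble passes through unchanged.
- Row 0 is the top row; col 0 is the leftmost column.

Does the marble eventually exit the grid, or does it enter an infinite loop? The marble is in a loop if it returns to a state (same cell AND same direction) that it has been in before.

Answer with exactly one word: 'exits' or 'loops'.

Answer: exits

Derivation:
Step 1: enter (0,7), '@' teleport (0,7)->(3,2), also enter (3,2), move left to (3,1)
Step 2: enter (3,1), '.' pass, move left to (3,0)
Step 3: enter (3,0), '.' pass, move left to (3,-1)
Step 4: at (3,-1) — EXIT via left edge, pos 3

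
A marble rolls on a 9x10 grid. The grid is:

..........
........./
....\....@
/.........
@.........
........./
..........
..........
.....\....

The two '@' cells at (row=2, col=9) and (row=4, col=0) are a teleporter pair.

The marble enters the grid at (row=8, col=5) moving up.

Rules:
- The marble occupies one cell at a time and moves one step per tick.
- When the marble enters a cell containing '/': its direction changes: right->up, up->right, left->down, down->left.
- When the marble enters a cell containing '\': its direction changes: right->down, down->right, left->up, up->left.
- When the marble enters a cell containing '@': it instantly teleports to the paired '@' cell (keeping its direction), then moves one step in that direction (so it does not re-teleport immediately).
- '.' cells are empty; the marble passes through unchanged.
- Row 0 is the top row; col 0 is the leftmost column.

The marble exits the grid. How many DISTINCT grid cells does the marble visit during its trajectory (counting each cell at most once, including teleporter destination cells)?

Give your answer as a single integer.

Step 1: enter (8,5), '\' deflects up->left, move left to (8,4)
Step 2: enter (8,4), '.' pass, move left to (8,3)
Step 3: enter (8,3), '.' pass, move left to (8,2)
Step 4: enter (8,2), '.' pass, move left to (8,1)
Step 5: enter (8,1), '.' pass, move left to (8,0)
Step 6: enter (8,0), '.' pass, move left to (8,-1)
Step 7: at (8,-1) — EXIT via left edge, pos 8
Distinct cells visited: 6 (path length 6)

Answer: 6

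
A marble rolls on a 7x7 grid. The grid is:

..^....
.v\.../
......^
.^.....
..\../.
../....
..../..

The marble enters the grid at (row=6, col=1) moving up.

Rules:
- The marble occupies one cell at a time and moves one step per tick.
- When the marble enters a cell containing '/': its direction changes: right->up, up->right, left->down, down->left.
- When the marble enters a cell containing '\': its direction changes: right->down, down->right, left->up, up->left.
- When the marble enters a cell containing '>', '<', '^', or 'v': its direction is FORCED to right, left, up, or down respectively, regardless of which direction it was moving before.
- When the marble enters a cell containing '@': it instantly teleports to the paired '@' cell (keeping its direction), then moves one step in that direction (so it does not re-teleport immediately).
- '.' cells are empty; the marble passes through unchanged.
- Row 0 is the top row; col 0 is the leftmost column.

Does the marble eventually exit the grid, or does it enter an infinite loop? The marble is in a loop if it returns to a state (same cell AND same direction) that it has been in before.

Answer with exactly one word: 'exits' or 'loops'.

Answer: loops

Derivation:
Step 1: enter (6,1), '.' pass, move up to (5,1)
Step 2: enter (5,1), '.' pass, move up to (4,1)
Step 3: enter (4,1), '.' pass, move up to (3,1)
Step 4: enter (3,1), '^' forces up->up, move up to (2,1)
Step 5: enter (2,1), '.' pass, move up to (1,1)
Step 6: enter (1,1), 'v' forces up->down, move down to (2,1)
Step 7: enter (2,1), '.' pass, move down to (3,1)
Step 8: enter (3,1), '^' forces down->up, move up to (2,1)
Step 9: at (2,1) dir=up — LOOP DETECTED (seen before)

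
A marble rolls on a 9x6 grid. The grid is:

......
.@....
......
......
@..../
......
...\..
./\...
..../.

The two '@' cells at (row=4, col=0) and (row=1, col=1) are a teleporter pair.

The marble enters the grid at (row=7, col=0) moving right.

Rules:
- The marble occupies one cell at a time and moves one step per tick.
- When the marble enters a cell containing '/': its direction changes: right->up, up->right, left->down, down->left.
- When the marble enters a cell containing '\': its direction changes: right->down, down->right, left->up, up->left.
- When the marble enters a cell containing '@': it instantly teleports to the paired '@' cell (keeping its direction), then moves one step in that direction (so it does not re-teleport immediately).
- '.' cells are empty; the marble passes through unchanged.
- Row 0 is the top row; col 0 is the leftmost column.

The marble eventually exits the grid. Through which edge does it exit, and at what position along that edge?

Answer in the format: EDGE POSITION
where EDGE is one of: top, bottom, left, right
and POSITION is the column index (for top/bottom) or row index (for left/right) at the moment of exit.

Step 1: enter (7,0), '.' pass, move right to (7,1)
Step 2: enter (7,1), '/' deflects right->up, move up to (6,1)
Step 3: enter (6,1), '.' pass, move up to (5,1)
Step 4: enter (5,1), '.' pass, move up to (4,1)
Step 5: enter (4,1), '.' pass, move up to (3,1)
Step 6: enter (3,1), '.' pass, move up to (2,1)
Step 7: enter (2,1), '.' pass, move up to (1,1)
Step 8: enter (1,1), '@' teleport (1,1)->(4,0), also enter (4,0), move up to (3,0)
Step 9: enter (3,0), '.' pass, move up to (2,0)
Step 10: enter (2,0), '.' pass, move up to (1,0)
Step 11: enter (1,0), '.' pass, move up to (0,0)
Step 12: enter (0,0), '.' pass, move up to (-1,0)
Step 13: at (-1,0) — EXIT via top edge, pos 0

Answer: top 0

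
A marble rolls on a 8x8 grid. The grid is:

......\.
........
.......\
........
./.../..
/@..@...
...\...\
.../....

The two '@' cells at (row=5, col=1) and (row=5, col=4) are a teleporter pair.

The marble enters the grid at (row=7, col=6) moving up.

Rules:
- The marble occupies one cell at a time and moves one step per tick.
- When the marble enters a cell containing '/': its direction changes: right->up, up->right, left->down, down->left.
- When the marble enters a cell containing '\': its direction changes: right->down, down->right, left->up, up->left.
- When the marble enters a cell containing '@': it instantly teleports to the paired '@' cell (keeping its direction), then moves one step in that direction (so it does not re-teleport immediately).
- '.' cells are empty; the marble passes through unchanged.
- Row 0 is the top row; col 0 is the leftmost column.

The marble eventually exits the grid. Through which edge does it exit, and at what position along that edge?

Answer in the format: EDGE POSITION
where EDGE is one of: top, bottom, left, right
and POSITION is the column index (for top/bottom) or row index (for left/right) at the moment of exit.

Answer: left 0

Derivation:
Step 1: enter (7,6), '.' pass, move up to (6,6)
Step 2: enter (6,6), '.' pass, move up to (5,6)
Step 3: enter (5,6), '.' pass, move up to (4,6)
Step 4: enter (4,6), '.' pass, move up to (3,6)
Step 5: enter (3,6), '.' pass, move up to (2,6)
Step 6: enter (2,6), '.' pass, move up to (1,6)
Step 7: enter (1,6), '.' pass, move up to (0,6)
Step 8: enter (0,6), '\' deflects up->left, move left to (0,5)
Step 9: enter (0,5), '.' pass, move left to (0,4)
Step 10: enter (0,4), '.' pass, move left to (0,3)
Step 11: enter (0,3), '.' pass, move left to (0,2)
Step 12: enter (0,2), '.' pass, move left to (0,1)
Step 13: enter (0,1), '.' pass, move left to (0,0)
Step 14: enter (0,0), '.' pass, move left to (0,-1)
Step 15: at (0,-1) — EXIT via left edge, pos 0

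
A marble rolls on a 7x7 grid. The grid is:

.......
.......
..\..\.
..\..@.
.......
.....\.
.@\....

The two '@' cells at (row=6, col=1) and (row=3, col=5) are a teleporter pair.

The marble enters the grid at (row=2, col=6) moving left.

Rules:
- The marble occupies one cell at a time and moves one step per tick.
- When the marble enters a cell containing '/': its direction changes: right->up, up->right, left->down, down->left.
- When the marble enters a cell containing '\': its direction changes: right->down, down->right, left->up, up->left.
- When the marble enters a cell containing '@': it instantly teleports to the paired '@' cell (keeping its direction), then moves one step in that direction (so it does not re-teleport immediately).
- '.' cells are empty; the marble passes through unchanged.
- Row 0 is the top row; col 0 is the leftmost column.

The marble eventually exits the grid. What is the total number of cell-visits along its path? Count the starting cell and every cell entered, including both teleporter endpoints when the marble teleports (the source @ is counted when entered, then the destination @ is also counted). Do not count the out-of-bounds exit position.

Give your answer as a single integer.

Step 1: enter (2,6), '.' pass, move left to (2,5)
Step 2: enter (2,5), '\' deflects left->up, move up to (1,5)
Step 3: enter (1,5), '.' pass, move up to (0,5)
Step 4: enter (0,5), '.' pass, move up to (-1,5)
Step 5: at (-1,5) — EXIT via top edge, pos 5
Path length (cell visits): 4

Answer: 4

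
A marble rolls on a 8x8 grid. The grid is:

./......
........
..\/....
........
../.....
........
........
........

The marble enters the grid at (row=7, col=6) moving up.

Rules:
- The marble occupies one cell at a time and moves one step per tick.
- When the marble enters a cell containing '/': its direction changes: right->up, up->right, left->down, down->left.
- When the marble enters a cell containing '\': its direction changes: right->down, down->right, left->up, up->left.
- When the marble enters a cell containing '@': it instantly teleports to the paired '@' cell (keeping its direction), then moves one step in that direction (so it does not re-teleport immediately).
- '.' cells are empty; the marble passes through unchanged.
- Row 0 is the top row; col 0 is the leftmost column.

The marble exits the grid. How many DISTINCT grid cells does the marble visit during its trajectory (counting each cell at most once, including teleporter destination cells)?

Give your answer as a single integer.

Answer: 8

Derivation:
Step 1: enter (7,6), '.' pass, move up to (6,6)
Step 2: enter (6,6), '.' pass, move up to (5,6)
Step 3: enter (5,6), '.' pass, move up to (4,6)
Step 4: enter (4,6), '.' pass, move up to (3,6)
Step 5: enter (3,6), '.' pass, move up to (2,6)
Step 6: enter (2,6), '.' pass, move up to (1,6)
Step 7: enter (1,6), '.' pass, move up to (0,6)
Step 8: enter (0,6), '.' pass, move up to (-1,6)
Step 9: at (-1,6) — EXIT via top edge, pos 6
Distinct cells visited: 8 (path length 8)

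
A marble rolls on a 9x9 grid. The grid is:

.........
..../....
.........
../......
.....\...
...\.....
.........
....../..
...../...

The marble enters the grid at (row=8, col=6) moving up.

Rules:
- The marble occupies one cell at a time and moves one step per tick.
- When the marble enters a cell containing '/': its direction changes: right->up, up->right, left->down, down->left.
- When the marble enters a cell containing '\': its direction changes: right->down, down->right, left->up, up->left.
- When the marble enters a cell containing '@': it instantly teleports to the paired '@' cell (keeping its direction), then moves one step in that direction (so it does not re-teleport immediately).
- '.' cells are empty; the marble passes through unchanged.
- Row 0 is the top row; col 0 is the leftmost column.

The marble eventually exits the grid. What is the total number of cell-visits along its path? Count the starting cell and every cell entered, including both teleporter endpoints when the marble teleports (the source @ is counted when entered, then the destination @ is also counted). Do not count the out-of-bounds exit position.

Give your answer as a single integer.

Answer: 4

Derivation:
Step 1: enter (8,6), '.' pass, move up to (7,6)
Step 2: enter (7,6), '/' deflects up->right, move right to (7,7)
Step 3: enter (7,7), '.' pass, move right to (7,8)
Step 4: enter (7,8), '.' pass, move right to (7,9)
Step 5: at (7,9) — EXIT via right edge, pos 7
Path length (cell visits): 4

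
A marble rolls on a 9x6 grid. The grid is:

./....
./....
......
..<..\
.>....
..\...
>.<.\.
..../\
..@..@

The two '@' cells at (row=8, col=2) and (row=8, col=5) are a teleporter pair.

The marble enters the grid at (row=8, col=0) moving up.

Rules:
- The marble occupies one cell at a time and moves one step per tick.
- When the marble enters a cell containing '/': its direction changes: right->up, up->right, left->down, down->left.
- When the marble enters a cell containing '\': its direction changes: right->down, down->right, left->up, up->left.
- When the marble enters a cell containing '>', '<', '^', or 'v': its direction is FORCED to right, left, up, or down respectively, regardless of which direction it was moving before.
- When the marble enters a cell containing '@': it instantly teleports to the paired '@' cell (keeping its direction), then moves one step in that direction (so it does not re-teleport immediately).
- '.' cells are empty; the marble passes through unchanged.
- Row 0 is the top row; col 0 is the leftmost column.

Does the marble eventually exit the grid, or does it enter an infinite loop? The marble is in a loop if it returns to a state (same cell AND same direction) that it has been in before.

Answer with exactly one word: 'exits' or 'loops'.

Step 1: enter (8,0), '.' pass, move up to (7,0)
Step 2: enter (7,0), '.' pass, move up to (6,0)
Step 3: enter (6,0), '>' forces up->right, move right to (6,1)
Step 4: enter (6,1), '.' pass, move right to (6,2)
Step 5: enter (6,2), '<' forces right->left, move left to (6,1)
Step 6: enter (6,1), '.' pass, move left to (6,0)
Step 7: enter (6,0), '>' forces left->right, move right to (6,1)
Step 8: at (6,1) dir=right — LOOP DETECTED (seen before)

Answer: loops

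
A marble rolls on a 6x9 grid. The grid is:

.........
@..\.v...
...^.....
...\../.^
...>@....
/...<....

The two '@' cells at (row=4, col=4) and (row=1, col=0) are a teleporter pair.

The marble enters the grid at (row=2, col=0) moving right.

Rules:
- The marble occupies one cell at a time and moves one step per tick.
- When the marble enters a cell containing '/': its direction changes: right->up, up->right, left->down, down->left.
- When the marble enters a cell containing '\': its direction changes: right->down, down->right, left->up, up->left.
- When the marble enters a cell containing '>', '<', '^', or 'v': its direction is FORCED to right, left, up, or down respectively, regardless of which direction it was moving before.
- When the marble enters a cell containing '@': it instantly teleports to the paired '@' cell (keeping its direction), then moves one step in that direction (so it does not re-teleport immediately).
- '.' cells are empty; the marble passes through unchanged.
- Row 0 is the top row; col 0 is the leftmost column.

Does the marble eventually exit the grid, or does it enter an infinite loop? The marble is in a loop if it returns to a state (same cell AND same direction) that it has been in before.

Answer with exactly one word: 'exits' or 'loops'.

Answer: loops

Derivation:
Step 1: enter (2,0), '.' pass, move right to (2,1)
Step 2: enter (2,1), '.' pass, move right to (2,2)
Step 3: enter (2,2), '.' pass, move right to (2,3)
Step 4: enter (2,3), '^' forces right->up, move up to (1,3)
Step 5: enter (1,3), '\' deflects up->left, move left to (1,2)
Step 6: enter (1,2), '.' pass, move left to (1,1)
Step 7: enter (1,1), '.' pass, move left to (1,0)
Step 8: enter (1,0), '@' teleport (1,0)->(4,4), also enter (4,4), move left to (4,3)
Step 9: enter (4,3), '>' forces left->right, move right to (4,4)
Step 10: enter (4,4), '@' teleport (4,4)->(1,0), also enter (1,0), move right to (1,1)
Step 11: enter (1,1), '.' pass, move right to (1,2)
Step 12: enter (1,2), '.' pass, move right to (1,3)
Step 13: enter (1,3), '\' deflects right->down, move down to (2,3)
Step 14: enter (2,3), '^' forces down->up, move up to (1,3)
Step 15: at (1,3) dir=up — LOOP DETECTED (seen before)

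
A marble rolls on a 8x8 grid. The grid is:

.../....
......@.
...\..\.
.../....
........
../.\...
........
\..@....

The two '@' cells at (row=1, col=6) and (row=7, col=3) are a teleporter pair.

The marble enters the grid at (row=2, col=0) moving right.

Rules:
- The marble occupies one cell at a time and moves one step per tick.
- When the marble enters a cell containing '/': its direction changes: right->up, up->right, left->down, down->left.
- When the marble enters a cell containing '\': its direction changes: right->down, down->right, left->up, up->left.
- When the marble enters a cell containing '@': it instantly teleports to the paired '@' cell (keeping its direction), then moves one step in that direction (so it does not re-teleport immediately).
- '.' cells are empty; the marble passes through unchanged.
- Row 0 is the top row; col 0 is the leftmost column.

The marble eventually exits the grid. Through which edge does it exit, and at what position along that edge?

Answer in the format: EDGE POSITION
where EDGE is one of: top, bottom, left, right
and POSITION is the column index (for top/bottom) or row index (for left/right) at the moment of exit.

Answer: left 3

Derivation:
Step 1: enter (2,0), '.' pass, move right to (2,1)
Step 2: enter (2,1), '.' pass, move right to (2,2)
Step 3: enter (2,2), '.' pass, move right to (2,3)
Step 4: enter (2,3), '\' deflects right->down, move down to (3,3)
Step 5: enter (3,3), '/' deflects down->left, move left to (3,2)
Step 6: enter (3,2), '.' pass, move left to (3,1)
Step 7: enter (3,1), '.' pass, move left to (3,0)
Step 8: enter (3,0), '.' pass, move left to (3,-1)
Step 9: at (3,-1) — EXIT via left edge, pos 3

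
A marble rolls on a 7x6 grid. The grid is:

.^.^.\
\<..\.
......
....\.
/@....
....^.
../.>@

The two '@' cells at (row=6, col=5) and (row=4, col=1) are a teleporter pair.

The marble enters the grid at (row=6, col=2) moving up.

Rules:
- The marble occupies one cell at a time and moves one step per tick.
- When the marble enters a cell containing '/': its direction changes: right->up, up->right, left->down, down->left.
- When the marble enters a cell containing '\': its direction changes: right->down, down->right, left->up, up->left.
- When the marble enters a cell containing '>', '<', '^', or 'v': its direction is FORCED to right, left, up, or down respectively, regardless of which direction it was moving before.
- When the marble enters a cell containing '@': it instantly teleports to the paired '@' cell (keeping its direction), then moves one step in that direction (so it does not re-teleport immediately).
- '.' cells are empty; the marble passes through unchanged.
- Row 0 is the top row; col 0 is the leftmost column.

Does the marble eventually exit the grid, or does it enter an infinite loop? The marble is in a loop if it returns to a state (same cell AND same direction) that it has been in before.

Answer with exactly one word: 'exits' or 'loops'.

Answer: exits

Derivation:
Step 1: enter (6,2), '/' deflects up->right, move right to (6,3)
Step 2: enter (6,3), '.' pass, move right to (6,4)
Step 3: enter (6,4), '>' forces right->right, move right to (6,5)
Step 4: enter (6,5), '@' teleport (6,5)->(4,1), also enter (4,1), move right to (4,2)
Step 5: enter (4,2), '.' pass, move right to (4,3)
Step 6: enter (4,3), '.' pass, move right to (4,4)
Step 7: enter (4,4), '.' pass, move right to (4,5)
Step 8: enter (4,5), '.' pass, move right to (4,6)
Step 9: at (4,6) — EXIT via right edge, pos 4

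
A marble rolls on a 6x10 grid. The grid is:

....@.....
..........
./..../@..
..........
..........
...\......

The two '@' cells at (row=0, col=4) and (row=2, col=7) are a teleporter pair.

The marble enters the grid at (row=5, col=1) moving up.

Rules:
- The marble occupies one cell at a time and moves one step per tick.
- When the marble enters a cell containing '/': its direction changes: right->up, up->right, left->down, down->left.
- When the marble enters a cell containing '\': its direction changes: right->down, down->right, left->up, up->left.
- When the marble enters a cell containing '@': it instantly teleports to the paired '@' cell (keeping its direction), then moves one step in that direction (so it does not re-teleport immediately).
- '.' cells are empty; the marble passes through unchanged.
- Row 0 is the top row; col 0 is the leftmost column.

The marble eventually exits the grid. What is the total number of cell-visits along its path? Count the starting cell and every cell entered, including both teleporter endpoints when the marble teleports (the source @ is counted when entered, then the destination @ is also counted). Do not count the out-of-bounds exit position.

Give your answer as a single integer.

Step 1: enter (5,1), '.' pass, move up to (4,1)
Step 2: enter (4,1), '.' pass, move up to (3,1)
Step 3: enter (3,1), '.' pass, move up to (2,1)
Step 4: enter (2,1), '/' deflects up->right, move right to (2,2)
Step 5: enter (2,2), '.' pass, move right to (2,3)
Step 6: enter (2,3), '.' pass, move right to (2,4)
Step 7: enter (2,4), '.' pass, move right to (2,5)
Step 8: enter (2,5), '.' pass, move right to (2,6)
Step 9: enter (2,6), '/' deflects right->up, move up to (1,6)
Step 10: enter (1,6), '.' pass, move up to (0,6)
Step 11: enter (0,6), '.' pass, move up to (-1,6)
Step 12: at (-1,6) — EXIT via top edge, pos 6
Path length (cell visits): 11

Answer: 11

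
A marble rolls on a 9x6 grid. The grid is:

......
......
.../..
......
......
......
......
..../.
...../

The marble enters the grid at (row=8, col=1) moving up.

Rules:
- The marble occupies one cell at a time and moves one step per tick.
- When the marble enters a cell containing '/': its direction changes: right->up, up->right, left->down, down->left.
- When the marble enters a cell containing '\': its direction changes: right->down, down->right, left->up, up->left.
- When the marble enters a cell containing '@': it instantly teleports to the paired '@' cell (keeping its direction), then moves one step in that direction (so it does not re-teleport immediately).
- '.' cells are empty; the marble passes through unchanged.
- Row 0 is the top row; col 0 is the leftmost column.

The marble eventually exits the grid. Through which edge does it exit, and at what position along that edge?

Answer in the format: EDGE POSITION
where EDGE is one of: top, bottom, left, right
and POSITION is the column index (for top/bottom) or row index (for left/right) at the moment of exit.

Step 1: enter (8,1), '.' pass, move up to (7,1)
Step 2: enter (7,1), '.' pass, move up to (6,1)
Step 3: enter (6,1), '.' pass, move up to (5,1)
Step 4: enter (5,1), '.' pass, move up to (4,1)
Step 5: enter (4,1), '.' pass, move up to (3,1)
Step 6: enter (3,1), '.' pass, move up to (2,1)
Step 7: enter (2,1), '.' pass, move up to (1,1)
Step 8: enter (1,1), '.' pass, move up to (0,1)
Step 9: enter (0,1), '.' pass, move up to (-1,1)
Step 10: at (-1,1) — EXIT via top edge, pos 1

Answer: top 1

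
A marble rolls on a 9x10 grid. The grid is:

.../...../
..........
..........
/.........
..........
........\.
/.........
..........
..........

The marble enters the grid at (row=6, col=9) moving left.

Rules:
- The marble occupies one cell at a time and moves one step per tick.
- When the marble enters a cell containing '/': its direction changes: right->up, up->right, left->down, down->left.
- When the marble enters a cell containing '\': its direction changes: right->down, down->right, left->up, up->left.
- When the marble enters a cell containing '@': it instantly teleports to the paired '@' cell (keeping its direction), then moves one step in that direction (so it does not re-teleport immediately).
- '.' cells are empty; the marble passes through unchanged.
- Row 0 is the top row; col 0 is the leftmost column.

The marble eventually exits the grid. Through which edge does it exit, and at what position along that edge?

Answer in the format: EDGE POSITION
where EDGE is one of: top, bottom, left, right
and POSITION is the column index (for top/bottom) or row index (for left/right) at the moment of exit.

Step 1: enter (6,9), '.' pass, move left to (6,8)
Step 2: enter (6,8), '.' pass, move left to (6,7)
Step 3: enter (6,7), '.' pass, move left to (6,6)
Step 4: enter (6,6), '.' pass, move left to (6,5)
Step 5: enter (6,5), '.' pass, move left to (6,4)
Step 6: enter (6,4), '.' pass, move left to (6,3)
Step 7: enter (6,3), '.' pass, move left to (6,2)
Step 8: enter (6,2), '.' pass, move left to (6,1)
Step 9: enter (6,1), '.' pass, move left to (6,0)
Step 10: enter (6,0), '/' deflects left->down, move down to (7,0)
Step 11: enter (7,0), '.' pass, move down to (8,0)
Step 12: enter (8,0), '.' pass, move down to (9,0)
Step 13: at (9,0) — EXIT via bottom edge, pos 0

Answer: bottom 0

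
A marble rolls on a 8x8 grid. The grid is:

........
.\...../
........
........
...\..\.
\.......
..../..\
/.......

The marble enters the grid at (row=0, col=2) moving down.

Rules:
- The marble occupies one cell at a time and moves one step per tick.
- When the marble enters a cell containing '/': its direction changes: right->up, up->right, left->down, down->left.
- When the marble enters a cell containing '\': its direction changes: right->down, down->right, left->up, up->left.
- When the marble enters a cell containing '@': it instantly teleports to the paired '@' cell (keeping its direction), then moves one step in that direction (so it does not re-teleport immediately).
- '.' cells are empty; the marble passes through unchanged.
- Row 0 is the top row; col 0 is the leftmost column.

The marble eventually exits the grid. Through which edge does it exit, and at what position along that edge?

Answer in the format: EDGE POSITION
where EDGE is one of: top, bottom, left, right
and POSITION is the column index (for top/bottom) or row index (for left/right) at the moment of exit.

Answer: bottom 2

Derivation:
Step 1: enter (0,2), '.' pass, move down to (1,2)
Step 2: enter (1,2), '.' pass, move down to (2,2)
Step 3: enter (2,2), '.' pass, move down to (3,2)
Step 4: enter (3,2), '.' pass, move down to (4,2)
Step 5: enter (4,2), '.' pass, move down to (5,2)
Step 6: enter (5,2), '.' pass, move down to (6,2)
Step 7: enter (6,2), '.' pass, move down to (7,2)
Step 8: enter (7,2), '.' pass, move down to (8,2)
Step 9: at (8,2) — EXIT via bottom edge, pos 2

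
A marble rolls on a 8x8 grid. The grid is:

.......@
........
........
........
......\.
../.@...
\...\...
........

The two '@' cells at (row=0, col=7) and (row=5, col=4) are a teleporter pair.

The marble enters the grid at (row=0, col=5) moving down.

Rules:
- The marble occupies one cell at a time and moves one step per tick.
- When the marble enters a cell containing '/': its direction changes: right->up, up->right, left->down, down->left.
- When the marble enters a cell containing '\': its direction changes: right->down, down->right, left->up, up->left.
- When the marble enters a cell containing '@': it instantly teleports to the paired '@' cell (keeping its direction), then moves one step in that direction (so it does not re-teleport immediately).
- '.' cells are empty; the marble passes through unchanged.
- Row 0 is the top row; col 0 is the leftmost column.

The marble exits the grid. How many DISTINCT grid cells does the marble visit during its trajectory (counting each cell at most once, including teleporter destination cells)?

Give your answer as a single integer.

Answer: 8

Derivation:
Step 1: enter (0,5), '.' pass, move down to (1,5)
Step 2: enter (1,5), '.' pass, move down to (2,5)
Step 3: enter (2,5), '.' pass, move down to (3,5)
Step 4: enter (3,5), '.' pass, move down to (4,5)
Step 5: enter (4,5), '.' pass, move down to (5,5)
Step 6: enter (5,5), '.' pass, move down to (6,5)
Step 7: enter (6,5), '.' pass, move down to (7,5)
Step 8: enter (7,5), '.' pass, move down to (8,5)
Step 9: at (8,5) — EXIT via bottom edge, pos 5
Distinct cells visited: 8 (path length 8)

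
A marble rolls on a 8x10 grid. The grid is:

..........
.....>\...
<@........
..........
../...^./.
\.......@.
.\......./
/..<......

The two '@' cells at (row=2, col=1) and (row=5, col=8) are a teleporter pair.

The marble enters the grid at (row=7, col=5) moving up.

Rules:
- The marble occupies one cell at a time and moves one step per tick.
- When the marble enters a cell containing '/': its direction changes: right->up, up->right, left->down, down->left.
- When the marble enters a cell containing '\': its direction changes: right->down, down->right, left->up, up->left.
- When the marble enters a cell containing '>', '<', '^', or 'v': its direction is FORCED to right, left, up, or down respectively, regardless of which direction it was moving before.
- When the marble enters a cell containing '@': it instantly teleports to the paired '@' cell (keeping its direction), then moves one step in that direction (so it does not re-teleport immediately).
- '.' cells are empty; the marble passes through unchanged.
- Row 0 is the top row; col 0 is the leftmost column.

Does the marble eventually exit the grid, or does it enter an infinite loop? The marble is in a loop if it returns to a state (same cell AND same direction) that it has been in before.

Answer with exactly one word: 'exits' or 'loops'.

Step 1: enter (7,5), '.' pass, move up to (6,5)
Step 2: enter (6,5), '.' pass, move up to (5,5)
Step 3: enter (5,5), '.' pass, move up to (4,5)
Step 4: enter (4,5), '.' pass, move up to (3,5)
Step 5: enter (3,5), '.' pass, move up to (2,5)
Step 6: enter (2,5), '.' pass, move up to (1,5)
Step 7: enter (1,5), '>' forces up->right, move right to (1,6)
Step 8: enter (1,6), '\' deflects right->down, move down to (2,6)
Step 9: enter (2,6), '.' pass, move down to (3,6)
Step 10: enter (3,6), '.' pass, move down to (4,6)
Step 11: enter (4,6), '^' forces down->up, move up to (3,6)
Step 12: enter (3,6), '.' pass, move up to (2,6)
Step 13: enter (2,6), '.' pass, move up to (1,6)
Step 14: enter (1,6), '\' deflects up->left, move left to (1,5)
Step 15: enter (1,5), '>' forces left->right, move right to (1,6)
Step 16: at (1,6) dir=right — LOOP DETECTED (seen before)

Answer: loops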